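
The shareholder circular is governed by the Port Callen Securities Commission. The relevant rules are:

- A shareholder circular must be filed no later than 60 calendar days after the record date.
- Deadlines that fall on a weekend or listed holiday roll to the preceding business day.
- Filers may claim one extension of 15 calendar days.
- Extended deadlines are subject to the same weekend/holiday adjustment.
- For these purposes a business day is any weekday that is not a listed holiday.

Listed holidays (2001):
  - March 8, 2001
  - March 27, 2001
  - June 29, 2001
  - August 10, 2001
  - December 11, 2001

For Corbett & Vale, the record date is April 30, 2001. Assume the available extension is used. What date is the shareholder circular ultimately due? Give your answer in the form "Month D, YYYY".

Adding 60 calendar days to April 30, 2001 gives June 29, 2001.
June 29, 2001 is a listed holiday; the preceding business day is June 28, 2001 (Thursday).
With the 15-day extension, June 28, 2001 becomes July 13, 2001.
July 13, 2001 (Friday) is already a business day.
So the filing is due July 13, 2001.

July 13, 2001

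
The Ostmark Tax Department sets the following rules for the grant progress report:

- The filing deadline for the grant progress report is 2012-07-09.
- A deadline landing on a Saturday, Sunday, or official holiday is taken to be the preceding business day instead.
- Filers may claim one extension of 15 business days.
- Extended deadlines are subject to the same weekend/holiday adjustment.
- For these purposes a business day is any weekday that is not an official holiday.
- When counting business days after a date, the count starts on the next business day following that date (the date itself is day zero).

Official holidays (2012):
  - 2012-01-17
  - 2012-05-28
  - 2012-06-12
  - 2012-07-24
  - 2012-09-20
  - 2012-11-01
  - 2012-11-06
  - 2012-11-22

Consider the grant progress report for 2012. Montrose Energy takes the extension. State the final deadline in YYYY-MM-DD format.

2012-07-31

Start from the fixed due date, 2012-07-09.
2012-07-09 is a Monday and not a listed holiday, so it stands.
Applying the 15-business-day extension: 15 business days after 2012-07-09 is 2012-07-31.
2012-07-31 is a Tuesday and not a listed holiday, so it stands.
So the filing is due 2012-07-31.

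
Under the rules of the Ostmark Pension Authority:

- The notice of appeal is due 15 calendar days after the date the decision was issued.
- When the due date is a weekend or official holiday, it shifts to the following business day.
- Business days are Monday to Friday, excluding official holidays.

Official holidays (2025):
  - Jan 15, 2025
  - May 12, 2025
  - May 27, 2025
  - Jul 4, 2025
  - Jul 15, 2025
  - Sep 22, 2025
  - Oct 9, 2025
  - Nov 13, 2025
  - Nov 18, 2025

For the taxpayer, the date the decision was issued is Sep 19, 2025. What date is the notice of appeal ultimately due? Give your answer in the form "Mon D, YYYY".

Trigger date Sep 19, 2025 + 15 calendar days = Oct 4, 2025.
Oct 4, 2025 falls on a Saturday. Rolling to the next business day gives Oct 6, 2025, a Monday.
So the filing is due Oct 6, 2025.

Oct 6, 2025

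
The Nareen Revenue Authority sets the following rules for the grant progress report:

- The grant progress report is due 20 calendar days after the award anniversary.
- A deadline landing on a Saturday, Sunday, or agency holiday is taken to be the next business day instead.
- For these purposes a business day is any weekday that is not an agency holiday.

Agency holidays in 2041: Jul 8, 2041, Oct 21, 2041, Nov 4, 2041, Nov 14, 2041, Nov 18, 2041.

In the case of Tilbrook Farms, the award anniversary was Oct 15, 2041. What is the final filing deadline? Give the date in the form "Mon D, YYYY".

20 calendar days after Oct 15, 2041 is Nov 4, 2041.
Nov 4, 2041 falls on a listed holiday. Rolling to the next business day gives Nov 5, 2041, a Tuesday.
Deadline: Nov 5, 2041.

Nov 5, 2041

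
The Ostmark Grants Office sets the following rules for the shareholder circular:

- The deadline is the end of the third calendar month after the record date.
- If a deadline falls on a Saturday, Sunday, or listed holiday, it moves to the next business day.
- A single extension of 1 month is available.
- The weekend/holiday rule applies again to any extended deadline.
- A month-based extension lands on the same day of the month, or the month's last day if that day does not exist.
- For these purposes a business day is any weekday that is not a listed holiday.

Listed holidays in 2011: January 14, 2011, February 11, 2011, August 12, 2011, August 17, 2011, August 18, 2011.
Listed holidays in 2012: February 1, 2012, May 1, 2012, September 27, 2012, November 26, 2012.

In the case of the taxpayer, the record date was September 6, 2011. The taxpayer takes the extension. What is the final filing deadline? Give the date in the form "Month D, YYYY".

The third month after September 6, 2011 is December 2011, whose last day is December 31, 2011.
December 31, 2011 is a Saturday; the next business day is January 2, 2012 (Monday).
The 1 month extension carries January 2, 2012 to February 2, 2012.
Since February 2, 2012 is a Thursday and not a holiday, the date is unchanged.
So the filing is due February 2, 2012.

February 2, 2012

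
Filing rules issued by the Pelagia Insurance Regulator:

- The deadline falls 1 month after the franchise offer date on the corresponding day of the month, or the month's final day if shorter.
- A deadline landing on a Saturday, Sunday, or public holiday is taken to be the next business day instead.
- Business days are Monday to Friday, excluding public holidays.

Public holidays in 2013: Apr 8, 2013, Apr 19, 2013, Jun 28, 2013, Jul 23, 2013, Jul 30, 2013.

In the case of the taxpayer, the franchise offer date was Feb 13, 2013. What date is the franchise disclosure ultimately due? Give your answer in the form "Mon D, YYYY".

1 month from Feb 13, 2013 is Mar 13, 2013.
Mar 13, 2013 (Wednesday) is already a business day.
So the filing is due Mar 13, 2013.

Mar 13, 2013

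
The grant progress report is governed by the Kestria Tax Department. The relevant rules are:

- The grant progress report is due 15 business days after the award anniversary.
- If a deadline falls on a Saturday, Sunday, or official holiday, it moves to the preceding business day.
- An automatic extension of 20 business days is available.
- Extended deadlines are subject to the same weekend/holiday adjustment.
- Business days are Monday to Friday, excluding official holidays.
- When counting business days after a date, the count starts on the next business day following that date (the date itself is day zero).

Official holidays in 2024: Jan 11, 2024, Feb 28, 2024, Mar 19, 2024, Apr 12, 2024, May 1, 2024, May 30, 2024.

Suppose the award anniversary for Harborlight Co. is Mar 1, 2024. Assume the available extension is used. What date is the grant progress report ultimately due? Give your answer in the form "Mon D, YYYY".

15 business days after Mar 1, 2024, excluding weekends and holidays, is Mar 25, 2024.
Mar 25, 2024 (Monday) is already a business day.
The 20-business-day extension runs from Mar 25, 2024 to Apr 23, 2024.
Apr 23, 2024 is a Tuesday and not a listed holiday, so it stands.
So the filing is due Apr 23, 2024.

Apr 23, 2024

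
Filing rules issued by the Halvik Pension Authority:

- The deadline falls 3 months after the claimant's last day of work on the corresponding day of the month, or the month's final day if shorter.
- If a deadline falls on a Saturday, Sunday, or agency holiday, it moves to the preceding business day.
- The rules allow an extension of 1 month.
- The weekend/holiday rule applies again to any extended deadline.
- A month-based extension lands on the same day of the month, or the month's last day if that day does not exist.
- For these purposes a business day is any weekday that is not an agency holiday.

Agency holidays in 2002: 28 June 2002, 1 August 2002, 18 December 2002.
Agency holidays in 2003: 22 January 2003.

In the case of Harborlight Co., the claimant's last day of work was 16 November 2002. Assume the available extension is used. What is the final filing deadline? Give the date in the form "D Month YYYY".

Moving 3 months forward from 16 November 2002 on the corresponding day gives 16 February 2003.
16 February 2003 falls on a Sunday. Rolling to the preceding business day gives 14 February 2003, a Friday.
The 1 month extension carries 14 February 2003 to 14 March 2003.
Since 14 March 2003 is a Friday and not a holiday, the date is unchanged.
The final due date is 14 March 2003.

14 March 2003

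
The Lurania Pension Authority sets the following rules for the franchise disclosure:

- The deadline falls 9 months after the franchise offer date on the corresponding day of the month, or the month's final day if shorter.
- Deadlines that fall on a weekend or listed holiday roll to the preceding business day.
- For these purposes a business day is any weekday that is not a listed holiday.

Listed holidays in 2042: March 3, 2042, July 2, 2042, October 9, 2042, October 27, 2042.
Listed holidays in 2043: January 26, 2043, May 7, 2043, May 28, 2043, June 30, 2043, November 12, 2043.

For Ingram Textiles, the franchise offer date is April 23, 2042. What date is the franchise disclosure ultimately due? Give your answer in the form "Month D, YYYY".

January 23, 2043

Moving 9 months forward from April 23, 2042 on the corresponding day gives January 23, 2043.
January 23, 2043 (Friday) is already a business day.
Deadline: January 23, 2043.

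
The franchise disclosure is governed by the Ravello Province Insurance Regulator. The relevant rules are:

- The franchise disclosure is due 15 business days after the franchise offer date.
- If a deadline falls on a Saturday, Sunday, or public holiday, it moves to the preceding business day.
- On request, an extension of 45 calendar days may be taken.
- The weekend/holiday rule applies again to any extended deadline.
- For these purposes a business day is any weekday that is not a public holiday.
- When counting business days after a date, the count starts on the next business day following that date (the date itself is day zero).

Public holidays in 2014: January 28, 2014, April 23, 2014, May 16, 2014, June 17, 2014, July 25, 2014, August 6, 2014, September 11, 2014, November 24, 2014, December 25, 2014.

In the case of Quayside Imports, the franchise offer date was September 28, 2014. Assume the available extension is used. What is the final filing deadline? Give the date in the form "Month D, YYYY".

December 1, 2014

Counting 15 business days after September 28, 2014 (skipping weekends and listed holidays) reaches October 17, 2014.
Since October 17, 2014 is a Friday and not a holiday, the date is unchanged.
The 45-calendar-day extension moves the deadline from October 17, 2014 to December 1, 2014.
December 1, 2014 is a Monday and not a listed holiday, so it stands.
The final due date is December 1, 2014.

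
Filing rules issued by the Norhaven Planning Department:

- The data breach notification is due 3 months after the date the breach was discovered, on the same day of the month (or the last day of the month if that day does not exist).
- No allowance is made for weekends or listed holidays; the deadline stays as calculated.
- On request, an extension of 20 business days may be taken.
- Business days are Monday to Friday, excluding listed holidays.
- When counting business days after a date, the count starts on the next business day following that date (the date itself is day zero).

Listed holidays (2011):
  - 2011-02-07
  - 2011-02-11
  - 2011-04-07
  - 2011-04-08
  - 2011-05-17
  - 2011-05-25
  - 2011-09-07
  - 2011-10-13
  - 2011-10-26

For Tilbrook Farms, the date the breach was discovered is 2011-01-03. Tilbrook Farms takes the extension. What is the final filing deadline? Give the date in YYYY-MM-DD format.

Moving 3 months forward from 2011-01-03 on the corresponding day gives 2011-04-03.
2011-04-03 is a Sunday; no weekend or holiday adjustment applies.
Applying the 20-business-day extension: 20 business days after 2011-04-03 is 2011-05-03.
2011-05-03 is a Tuesday; no weekend or holiday adjustment applies.
So the filing is due 2011-05-03.

2011-05-03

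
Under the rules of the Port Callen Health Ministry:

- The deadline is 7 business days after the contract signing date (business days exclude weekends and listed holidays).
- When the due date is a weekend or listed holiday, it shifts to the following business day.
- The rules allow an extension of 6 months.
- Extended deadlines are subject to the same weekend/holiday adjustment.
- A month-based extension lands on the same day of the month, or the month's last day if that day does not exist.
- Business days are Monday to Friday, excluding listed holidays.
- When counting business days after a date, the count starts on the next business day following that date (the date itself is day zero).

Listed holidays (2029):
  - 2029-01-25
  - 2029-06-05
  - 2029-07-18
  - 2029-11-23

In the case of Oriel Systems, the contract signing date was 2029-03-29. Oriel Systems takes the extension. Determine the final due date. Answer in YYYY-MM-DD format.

7 business days after 2029-03-29, excluding weekends and holidays, is 2029-04-09.
2029-04-09 (Monday) is already a business day.
Add 6 months to 2029-04-09: 2029-10-09.
2029-10-09 falls on a Tuesday, which is a business day, so no adjustment is needed.
Deadline: 2029-10-09.

2029-10-09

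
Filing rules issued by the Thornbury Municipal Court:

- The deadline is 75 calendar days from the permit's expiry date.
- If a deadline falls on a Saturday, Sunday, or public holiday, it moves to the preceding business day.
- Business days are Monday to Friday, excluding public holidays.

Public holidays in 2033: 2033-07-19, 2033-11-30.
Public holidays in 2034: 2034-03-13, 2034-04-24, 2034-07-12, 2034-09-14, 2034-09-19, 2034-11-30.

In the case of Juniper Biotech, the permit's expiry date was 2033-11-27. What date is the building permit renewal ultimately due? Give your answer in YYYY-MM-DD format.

2034-02-10

Trigger date 2033-11-27 + 75 calendar days = 2034-02-10.
2034-02-10 is a Friday and not a listed holiday, so it stands.
The final due date is 2034-02-10.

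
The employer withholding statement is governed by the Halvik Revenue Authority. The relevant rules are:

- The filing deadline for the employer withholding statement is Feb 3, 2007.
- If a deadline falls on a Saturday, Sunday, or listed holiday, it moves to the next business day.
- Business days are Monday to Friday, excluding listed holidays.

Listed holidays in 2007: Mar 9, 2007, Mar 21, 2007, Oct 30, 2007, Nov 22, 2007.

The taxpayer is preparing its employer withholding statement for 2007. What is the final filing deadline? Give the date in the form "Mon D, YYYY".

Feb 5, 2007

The stated deadline is Feb 3, 2007.
Feb 3, 2007 is a Saturday, so it moves to the next business day, Feb 5, 2007 (Monday).
Deadline: Feb 5, 2007.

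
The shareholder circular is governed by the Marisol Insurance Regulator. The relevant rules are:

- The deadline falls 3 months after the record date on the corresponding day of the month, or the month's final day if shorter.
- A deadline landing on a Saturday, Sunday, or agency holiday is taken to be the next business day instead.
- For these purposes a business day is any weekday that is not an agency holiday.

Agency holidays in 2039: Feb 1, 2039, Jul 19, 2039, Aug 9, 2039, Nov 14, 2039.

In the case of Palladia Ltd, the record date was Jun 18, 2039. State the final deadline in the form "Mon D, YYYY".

3 months after Jun 18, 2039, on the same day of the month, is Sep 18, 2039.
Because Sep 18, 2039 is a Sunday, the deadline becomes Sep 19, 2039 (Monday).
Final deadline: Sep 19, 2039.

Sep 19, 2039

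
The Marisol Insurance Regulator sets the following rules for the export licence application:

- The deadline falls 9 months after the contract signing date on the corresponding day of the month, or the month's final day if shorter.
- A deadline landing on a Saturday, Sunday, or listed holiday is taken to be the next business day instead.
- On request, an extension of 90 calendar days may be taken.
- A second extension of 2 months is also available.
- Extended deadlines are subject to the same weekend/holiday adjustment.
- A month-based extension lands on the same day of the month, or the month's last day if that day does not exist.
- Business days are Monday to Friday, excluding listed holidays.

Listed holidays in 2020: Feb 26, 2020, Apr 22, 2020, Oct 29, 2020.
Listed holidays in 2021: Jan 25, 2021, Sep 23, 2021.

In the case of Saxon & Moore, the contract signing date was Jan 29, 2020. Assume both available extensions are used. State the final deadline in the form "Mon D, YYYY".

9 months after Jan 29, 2020, on the same day of the month, is Oct 29, 2020.
Oct 29, 2020 is a listed holiday, so it moves to the next business day, Oct 30, 2020 (Friday).
With the 90-day extension, Oct 30, 2020 becomes Jan 28, 2021.
Jan 28, 2021 is a Thursday and not a listed holiday, so it stands.
Applying the 2 months extension: 2 months after Jan 28, 2021 is Mar 28, 2021.
Because Mar 28, 2021 is a Sunday, the deadline becomes Mar 29, 2021 (Monday).
So the filing is due Mar 29, 2021.

Mar 29, 2021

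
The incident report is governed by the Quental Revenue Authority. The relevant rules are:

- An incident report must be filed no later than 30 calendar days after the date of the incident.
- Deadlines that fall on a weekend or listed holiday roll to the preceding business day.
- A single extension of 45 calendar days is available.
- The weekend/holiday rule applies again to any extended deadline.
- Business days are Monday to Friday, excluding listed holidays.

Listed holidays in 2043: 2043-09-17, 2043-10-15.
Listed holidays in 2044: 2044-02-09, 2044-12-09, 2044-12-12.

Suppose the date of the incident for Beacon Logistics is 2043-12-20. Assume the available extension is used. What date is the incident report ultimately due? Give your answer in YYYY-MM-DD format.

2044-03-04

Adding 30 calendar days to 2043-12-20 gives 2044-01-19.
2044-01-19 is a Tuesday and not a listed holiday, so it stands.
Applying the 45-calendar-day extension: 2044-01-19 + 45 days = 2044-03-04.
Since 2044-03-04 is a Friday and not a holiday, the date is unchanged.
Final deadline: 2044-03-04.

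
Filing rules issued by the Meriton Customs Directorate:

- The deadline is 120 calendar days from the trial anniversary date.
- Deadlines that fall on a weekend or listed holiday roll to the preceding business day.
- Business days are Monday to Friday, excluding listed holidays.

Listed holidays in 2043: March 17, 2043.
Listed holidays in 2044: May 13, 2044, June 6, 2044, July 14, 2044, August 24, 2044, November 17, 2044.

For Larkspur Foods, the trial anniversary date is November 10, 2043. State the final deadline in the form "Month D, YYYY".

120 calendar days after November 10, 2043 is March 9, 2044.
March 9, 2044 falls on a Wednesday, which is a business day, so no adjustment is needed.
Deadline: March 9, 2044.

March 9, 2044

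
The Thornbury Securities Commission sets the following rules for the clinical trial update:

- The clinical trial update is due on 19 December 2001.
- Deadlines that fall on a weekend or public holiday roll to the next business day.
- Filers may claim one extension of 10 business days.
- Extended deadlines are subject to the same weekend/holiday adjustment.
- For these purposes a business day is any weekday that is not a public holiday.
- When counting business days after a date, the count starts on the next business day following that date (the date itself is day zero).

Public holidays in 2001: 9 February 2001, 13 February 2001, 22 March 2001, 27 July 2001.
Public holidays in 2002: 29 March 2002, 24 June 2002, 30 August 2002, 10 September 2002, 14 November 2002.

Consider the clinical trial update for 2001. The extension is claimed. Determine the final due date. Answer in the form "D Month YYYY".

2 January 2002

The statutory due date is 19 December 2001.
19 December 2001 is a Wednesday and not a listed holiday, so it stands.
Applying the 10-business-day extension: 10 business days after 19 December 2001 is 2 January 2002.
2 January 2002 falls on a Wednesday, which is a business day, so no adjustment is needed.
Final deadline: 2 January 2002.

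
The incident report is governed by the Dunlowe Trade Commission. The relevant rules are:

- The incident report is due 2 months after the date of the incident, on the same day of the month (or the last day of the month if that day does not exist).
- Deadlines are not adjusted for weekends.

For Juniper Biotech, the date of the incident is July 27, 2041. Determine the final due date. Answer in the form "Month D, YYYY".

September 27, 2041

Moving 2 months forward from July 27, 2041 on the corresponding day gives September 27, 2041.
September 27, 2041 falls on a Friday. The rules make no weekend/holiday allowance, so it remains September 27, 2041.
Deadline: September 27, 2041.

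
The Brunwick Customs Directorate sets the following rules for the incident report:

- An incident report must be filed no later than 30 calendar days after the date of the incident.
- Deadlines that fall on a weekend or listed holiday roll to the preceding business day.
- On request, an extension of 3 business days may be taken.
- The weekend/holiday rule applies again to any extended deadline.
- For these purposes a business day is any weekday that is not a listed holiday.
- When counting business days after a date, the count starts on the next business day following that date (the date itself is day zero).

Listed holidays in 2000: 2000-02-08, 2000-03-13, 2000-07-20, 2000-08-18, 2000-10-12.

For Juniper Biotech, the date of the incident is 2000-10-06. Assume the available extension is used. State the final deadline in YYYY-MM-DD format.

Adding 30 calendar days to 2000-10-06 gives 2000-11-05.
2000-11-05 is a Sunday, so it moves to the preceding business day, 2000-11-03 (Friday).
Counting 3 further business days from 2000-11-03 reaches 2000-11-08.
2000-11-08 falls on a Wednesday, which is a business day, so no adjustment is needed.
The final due date is 2000-11-08.

2000-11-08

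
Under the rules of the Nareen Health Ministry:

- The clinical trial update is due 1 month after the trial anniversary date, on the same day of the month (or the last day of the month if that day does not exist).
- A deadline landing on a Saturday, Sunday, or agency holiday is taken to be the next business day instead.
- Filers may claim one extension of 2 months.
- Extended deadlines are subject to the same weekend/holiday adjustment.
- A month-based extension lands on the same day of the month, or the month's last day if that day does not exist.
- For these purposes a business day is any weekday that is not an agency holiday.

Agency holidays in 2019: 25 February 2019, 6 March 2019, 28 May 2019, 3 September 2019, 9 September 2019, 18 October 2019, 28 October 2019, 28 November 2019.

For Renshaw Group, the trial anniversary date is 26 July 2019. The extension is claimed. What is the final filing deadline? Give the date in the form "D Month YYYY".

29 October 2019

Moving 1 month forward from 26 July 2019 on the corresponding day gives 26 August 2019.
26 August 2019 falls on a Monday, which is a business day, so no adjustment is needed.
Applying the 2 months extension: 2 months after 26 August 2019 is 26 October 2019.
Because 26 October 2019 is a Saturday, the deadline becomes 29 October 2019 (Tuesday).
Deadline: 29 October 2019.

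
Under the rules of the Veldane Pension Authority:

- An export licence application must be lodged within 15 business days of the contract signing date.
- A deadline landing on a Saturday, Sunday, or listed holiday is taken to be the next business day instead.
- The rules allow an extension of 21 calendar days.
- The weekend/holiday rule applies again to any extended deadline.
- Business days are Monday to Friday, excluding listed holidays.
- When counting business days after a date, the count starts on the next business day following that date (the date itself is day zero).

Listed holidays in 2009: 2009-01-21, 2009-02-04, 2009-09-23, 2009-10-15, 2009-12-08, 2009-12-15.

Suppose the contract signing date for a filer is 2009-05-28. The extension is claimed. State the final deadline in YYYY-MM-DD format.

2009-07-09

Starting the day after 2009-05-28 and counting 15 business days lands on 2009-06-18.
2009-06-18 is a Thursday and not a listed holiday, so it stands.
The 21-calendar-day extension moves the deadline from 2009-06-18 to 2009-07-09.
2009-07-09 falls on a Thursday, which is a business day, so no adjustment is needed.
The final due date is 2009-07-09.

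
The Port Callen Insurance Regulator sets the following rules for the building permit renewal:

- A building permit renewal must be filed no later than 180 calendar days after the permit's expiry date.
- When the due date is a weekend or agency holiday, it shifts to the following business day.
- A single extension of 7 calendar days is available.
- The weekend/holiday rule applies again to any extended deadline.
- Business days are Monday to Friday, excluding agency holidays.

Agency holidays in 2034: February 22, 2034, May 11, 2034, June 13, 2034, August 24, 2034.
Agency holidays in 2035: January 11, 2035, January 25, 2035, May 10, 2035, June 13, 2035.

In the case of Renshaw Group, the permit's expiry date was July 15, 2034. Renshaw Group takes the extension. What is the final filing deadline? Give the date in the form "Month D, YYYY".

January 19, 2035

Trigger date July 15, 2034 + 180 calendar days = January 11, 2035.
Because January 11, 2035 is a listed holiday, the deadline becomes January 12, 2035 (Friday).
Applying the 7-calendar-day extension: January 12, 2035 + 7 days = January 19, 2035.
January 19, 2035 (Friday) is already a business day.
Final deadline: January 19, 2035.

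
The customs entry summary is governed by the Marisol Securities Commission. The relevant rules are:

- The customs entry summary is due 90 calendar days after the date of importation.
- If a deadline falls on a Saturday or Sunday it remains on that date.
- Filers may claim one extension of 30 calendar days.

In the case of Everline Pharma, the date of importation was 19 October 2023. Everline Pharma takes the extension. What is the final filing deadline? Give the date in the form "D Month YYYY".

16 February 2024

Adding 90 calendar days to 19 October 2023 gives 17 January 2024.
No adjustment is made for weekends or holidays, so 17 January 2024 stands.
Add the 30 calendar-day extension to 17 January 2024: 16 February 2024.
No adjustment is made for weekends or holidays, so 16 February 2024 stands.
The final due date is 16 February 2024.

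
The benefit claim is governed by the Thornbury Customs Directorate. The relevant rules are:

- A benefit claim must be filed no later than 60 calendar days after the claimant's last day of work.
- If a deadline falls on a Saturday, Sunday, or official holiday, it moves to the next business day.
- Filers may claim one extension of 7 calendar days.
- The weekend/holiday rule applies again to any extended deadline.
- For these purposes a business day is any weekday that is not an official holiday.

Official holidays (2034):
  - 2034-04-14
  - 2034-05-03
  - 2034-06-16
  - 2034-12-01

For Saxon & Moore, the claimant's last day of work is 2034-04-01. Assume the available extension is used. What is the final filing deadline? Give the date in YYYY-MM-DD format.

2034-06-07

Adding 60 calendar days to 2034-04-01 gives 2034-05-31.
2034-05-31 falls on a Wednesday, which is a business day, so no adjustment is needed.
The 7-calendar-day extension moves the deadline from 2034-05-31 to 2034-06-07.
2034-06-07 falls on a Wednesday, which is a business day, so no adjustment is needed.
Deadline: 2034-06-07.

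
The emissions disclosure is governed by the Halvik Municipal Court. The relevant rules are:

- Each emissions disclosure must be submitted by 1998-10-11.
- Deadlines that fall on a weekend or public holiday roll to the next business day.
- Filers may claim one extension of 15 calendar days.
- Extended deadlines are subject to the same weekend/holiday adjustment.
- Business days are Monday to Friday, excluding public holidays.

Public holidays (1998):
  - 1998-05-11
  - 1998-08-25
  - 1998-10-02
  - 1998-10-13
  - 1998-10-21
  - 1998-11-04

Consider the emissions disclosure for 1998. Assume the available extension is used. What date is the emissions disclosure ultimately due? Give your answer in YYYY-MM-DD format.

1998-10-27

The stated deadline is 1998-10-11.
1998-10-11 is a Sunday, so it moves to the next business day, 1998-10-12 (Monday).
Add the 15 calendar-day extension to 1998-10-12: 1998-10-27.
1998-10-27 falls on a Tuesday, which is a business day, so no adjustment is needed.
Final deadline: 1998-10-27.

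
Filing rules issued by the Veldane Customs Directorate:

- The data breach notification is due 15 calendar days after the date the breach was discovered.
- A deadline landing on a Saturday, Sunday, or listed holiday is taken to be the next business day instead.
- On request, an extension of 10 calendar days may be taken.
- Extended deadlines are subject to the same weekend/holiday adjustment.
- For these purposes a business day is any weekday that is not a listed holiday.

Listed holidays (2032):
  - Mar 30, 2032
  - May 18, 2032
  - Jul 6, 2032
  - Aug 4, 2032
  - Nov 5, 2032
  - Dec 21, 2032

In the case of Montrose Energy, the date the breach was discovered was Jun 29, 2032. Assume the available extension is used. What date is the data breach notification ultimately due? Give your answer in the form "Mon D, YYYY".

Adding 15 calendar days to Jun 29, 2032 gives Jul 14, 2032.
Jul 14, 2032 is a Wednesday and not a listed holiday, so it stands.
The 10-calendar-day extension moves the deadline from Jul 14, 2032 to Jul 24, 2032.
Jul 24, 2032 is a Saturday; the next business day is Jul 26, 2032 (Monday).
So the filing is due Jul 26, 2032.

Jul 26, 2032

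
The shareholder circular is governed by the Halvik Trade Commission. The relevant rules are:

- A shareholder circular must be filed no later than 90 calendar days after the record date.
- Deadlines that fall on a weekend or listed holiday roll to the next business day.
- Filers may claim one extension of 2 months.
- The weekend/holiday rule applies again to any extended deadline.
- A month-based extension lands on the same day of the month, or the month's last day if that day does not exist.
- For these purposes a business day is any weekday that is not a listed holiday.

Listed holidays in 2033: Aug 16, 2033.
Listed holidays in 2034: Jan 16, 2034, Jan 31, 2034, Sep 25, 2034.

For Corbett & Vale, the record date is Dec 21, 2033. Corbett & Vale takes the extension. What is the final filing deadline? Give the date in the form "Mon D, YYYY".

90 calendar days after Dec 21, 2033 is Mar 21, 2034.
Mar 21, 2034 falls on a Tuesday, which is a business day, so no adjustment is needed.
Applying the 2 months extension: 2 months after Mar 21, 2034 is May 21, 2034.
May 21, 2034 falls on a Sunday. Rolling to the next business day gives May 22, 2034, a Monday.
The final due date is May 22, 2034.

May 22, 2034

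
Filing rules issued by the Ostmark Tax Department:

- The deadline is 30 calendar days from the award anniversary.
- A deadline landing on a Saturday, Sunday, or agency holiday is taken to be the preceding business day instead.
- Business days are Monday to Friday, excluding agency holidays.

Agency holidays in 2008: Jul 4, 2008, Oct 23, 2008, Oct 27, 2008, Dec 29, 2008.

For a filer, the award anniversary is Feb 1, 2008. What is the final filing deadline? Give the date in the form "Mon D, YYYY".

Trigger date Feb 1, 2008 + 30 calendar days = Mar 2, 2008.
Mar 2, 2008 is a Sunday, so it moves to the preceding business day, Feb 29, 2008 (Friday).
So the filing is due Feb 29, 2008.

Feb 29, 2008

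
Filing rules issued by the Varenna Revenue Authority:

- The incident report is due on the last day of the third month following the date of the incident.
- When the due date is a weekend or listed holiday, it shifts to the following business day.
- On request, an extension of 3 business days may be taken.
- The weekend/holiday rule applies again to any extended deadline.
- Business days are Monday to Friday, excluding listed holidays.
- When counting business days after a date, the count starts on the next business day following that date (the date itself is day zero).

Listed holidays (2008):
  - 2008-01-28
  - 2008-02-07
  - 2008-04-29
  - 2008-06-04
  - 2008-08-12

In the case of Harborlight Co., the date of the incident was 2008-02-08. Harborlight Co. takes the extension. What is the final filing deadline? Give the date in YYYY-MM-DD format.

3 months after 2008-02-08 falls in May 2008; the last day of that month is 2008-05-31.
2008-05-31 is a Saturday; the next business day is 2008-06-02 (Monday).
Counting 3 further business days from 2008-06-02 reaches 2008-06-06.
Since 2008-06-06 is a Friday and not a holiday, the date is unchanged.
So the filing is due 2008-06-06.

2008-06-06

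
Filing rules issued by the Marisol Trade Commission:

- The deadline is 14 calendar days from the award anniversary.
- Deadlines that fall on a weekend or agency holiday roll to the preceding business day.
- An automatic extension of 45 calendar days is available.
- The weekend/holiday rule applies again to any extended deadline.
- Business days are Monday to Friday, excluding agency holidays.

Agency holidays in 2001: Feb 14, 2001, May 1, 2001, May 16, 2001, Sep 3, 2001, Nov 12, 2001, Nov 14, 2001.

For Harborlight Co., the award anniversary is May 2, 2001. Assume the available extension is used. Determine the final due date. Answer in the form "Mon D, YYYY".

From May 2, 2001, 14 calendar days later is May 16, 2001.
May 16, 2001 is a listed holiday, so it moves to the preceding business day, May 15, 2001 (Tuesday).
With the 45-day extension, May 15, 2001 becomes Jun 29, 2001.
Jun 29, 2001 is a Friday and not a listed holiday, so it stands.
Final deadline: Jun 29, 2001.

Jun 29, 2001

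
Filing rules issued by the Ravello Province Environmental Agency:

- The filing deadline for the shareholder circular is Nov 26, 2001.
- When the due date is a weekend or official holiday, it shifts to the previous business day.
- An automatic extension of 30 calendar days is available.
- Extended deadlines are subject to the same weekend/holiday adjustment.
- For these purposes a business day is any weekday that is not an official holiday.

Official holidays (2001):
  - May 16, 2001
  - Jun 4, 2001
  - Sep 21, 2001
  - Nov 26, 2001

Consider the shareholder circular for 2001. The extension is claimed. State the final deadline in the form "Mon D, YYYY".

The statutory due date is Nov 26, 2001.
Because Nov 26, 2001 is a listed holiday, the deadline becomes Nov 23, 2001 (Friday).
Add the 30 calendar-day extension to Nov 23, 2001: Dec 23, 2001.
Dec 23, 2001 is a Sunday; the preceding business day is Dec 21, 2001 (Friday).
So the filing is due Dec 21, 2001.

Dec 21, 2001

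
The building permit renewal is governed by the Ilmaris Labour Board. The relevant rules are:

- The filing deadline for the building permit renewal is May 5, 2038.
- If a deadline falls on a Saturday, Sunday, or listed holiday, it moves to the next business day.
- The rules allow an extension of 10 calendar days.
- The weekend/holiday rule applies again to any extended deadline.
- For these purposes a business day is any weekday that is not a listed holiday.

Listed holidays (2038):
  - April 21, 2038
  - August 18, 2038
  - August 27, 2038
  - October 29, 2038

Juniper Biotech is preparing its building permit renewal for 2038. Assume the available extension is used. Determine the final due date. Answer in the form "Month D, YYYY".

Start from the fixed due date, May 5, 2038.
May 5, 2038 falls on a Wednesday, which is a business day, so no adjustment is needed.
With the 10-day extension, May 5, 2038 becomes May 15, 2038.
May 15, 2038 is a Saturday; the next business day is May 17, 2038 (Monday).
Deadline: May 17, 2038.

May 17, 2038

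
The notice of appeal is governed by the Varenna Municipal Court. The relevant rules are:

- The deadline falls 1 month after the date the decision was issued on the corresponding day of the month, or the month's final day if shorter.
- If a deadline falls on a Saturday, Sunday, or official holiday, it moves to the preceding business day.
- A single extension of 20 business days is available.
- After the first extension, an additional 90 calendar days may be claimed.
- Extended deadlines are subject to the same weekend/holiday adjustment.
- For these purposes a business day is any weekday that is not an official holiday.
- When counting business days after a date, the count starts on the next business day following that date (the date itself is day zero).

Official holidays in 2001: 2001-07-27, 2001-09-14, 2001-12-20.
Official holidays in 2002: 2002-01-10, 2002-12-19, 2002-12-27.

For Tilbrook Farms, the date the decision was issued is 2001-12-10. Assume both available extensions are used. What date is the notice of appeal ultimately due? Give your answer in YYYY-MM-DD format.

Moving 1 month forward from 2001-12-10 on the corresponding day gives 2002-01-10.
Because 2002-01-10 is a listed holiday, the deadline becomes 2002-01-09 (Wednesday).
Applying the 20-business-day extension: 20 business days after 2002-01-09 is 2002-02-07.
2002-02-07 is a Thursday and not a listed holiday, so it stands.
Applying the 90-calendar-day extension: 2002-02-07 + 90 days = 2002-05-08.
Since 2002-05-08 is a Wednesday and not a holiday, the date is unchanged.
The final due date is 2002-05-08.

2002-05-08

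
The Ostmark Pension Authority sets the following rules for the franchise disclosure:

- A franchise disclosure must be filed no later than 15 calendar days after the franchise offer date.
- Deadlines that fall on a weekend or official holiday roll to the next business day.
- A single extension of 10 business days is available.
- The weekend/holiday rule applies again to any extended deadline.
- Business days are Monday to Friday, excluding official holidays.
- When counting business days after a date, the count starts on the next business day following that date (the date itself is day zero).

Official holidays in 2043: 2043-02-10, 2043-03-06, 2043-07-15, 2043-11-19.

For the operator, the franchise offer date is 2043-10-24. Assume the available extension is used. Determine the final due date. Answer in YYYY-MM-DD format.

Adding 15 calendar days to 2043-10-24 gives 2043-11-08.
2043-11-08 is a Sunday, so it moves to the next business day, 2043-11-09 (Monday).
The 10-business-day extension runs from 2043-11-09 to 2043-11-24.
Since 2043-11-24 is a Tuesday and not a holiday, the date is unchanged.
So the filing is due 2043-11-24.

2043-11-24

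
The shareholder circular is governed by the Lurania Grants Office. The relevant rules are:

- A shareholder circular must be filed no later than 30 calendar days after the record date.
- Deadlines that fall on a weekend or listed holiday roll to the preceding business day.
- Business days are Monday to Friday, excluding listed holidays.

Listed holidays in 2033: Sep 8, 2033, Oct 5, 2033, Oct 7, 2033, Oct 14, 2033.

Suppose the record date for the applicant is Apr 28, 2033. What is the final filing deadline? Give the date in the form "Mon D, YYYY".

Trigger date Apr 28, 2033 + 30 calendar days = May 28, 2033.
May 28, 2033 is a Saturday, so it moves to the preceding business day, May 27, 2033 (Friday).
Deadline: May 27, 2033.

May 27, 2033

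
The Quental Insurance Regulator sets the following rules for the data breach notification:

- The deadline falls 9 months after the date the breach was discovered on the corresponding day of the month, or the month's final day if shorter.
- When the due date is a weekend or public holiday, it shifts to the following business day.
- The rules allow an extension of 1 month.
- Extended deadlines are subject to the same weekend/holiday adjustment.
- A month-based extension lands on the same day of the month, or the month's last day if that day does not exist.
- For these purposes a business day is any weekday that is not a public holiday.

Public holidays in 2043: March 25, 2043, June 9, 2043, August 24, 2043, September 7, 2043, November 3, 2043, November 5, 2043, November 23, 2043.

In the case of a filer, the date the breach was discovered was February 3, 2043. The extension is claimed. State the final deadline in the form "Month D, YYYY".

December 4, 2043

Moving 9 months forward from February 3, 2043 on the corresponding day gives November 3, 2043.
November 3, 2043 falls on a listed holiday. Rolling to the next business day gives November 4, 2043, a Wednesday.
The 1 month extension carries November 4, 2043 to December 4, 2043.
December 4, 2043 falls on a Friday, which is a business day, so no adjustment is needed.
Final deadline: December 4, 2043.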